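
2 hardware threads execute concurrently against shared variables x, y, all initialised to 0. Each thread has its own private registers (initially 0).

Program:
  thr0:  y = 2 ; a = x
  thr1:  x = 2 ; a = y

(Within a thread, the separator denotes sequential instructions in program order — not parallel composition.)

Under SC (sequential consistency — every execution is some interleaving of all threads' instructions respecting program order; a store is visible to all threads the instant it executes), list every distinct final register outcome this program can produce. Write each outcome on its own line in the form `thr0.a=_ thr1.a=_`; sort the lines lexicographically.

outcome vector order: (thr0.a,thr1.a)
|SC outcomes| = 3

thr0.a=0 thr1.a=2
thr0.a=2 thr1.a=0
thr0.a=2 thr1.a=2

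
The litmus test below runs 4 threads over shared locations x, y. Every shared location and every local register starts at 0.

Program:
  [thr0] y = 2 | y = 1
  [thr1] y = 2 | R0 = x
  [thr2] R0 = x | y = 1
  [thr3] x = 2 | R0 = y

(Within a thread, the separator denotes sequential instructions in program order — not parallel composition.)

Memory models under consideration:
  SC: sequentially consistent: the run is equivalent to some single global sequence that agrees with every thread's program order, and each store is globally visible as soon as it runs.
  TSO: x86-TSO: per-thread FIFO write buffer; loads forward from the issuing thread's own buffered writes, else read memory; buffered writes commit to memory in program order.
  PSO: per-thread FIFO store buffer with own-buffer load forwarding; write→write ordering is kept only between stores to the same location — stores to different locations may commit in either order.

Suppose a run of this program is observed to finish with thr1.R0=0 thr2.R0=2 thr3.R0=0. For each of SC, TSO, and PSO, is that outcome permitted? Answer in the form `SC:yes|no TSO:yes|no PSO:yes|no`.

SC:no TSO:yes PSO:yes

outcome vector order: (thr1.R0,thr2.R0,thr3.R0)
SC (10): (0,0,1) (0,0,2) (0,2,1) (0,2,2) (2,0,0) (2,0,1) (2,0,2) (2,2,0) (2,2,1) (2,2,2)
TSO (12): (0,0,0) (0,0,1) (0,0,2) (0,2,0) (0,2,1) (0,2,2) (2,0,0) (2,0,1) (2,0,2) (2,2,0) (2,2,1) (2,2,2)
PSO (12): (0,0,0) (0,0,1) (0,0,2) (0,2,0) (0,2,1) (0,2,2) (2,0,0) (2,0,1) (2,0,2) (2,2,0) (2,2,1) (2,2,2)
target (0,2,0) ∈ {TSO,PSO}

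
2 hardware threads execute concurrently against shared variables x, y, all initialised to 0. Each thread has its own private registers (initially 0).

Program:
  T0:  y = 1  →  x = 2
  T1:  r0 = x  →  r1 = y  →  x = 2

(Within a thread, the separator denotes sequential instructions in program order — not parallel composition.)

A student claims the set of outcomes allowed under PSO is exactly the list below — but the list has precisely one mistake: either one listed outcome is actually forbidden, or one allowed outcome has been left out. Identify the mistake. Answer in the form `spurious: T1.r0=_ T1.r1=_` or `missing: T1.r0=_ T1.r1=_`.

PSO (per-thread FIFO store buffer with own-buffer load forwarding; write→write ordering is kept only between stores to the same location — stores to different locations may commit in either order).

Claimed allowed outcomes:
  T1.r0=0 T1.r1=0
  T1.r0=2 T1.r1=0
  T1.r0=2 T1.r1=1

outcome vector order: (T1.r0,T1.r1)
PSO (4): 00; 01; 20; 21
PSO∖claimed = {01}

missing: T1.r0=0 T1.r1=1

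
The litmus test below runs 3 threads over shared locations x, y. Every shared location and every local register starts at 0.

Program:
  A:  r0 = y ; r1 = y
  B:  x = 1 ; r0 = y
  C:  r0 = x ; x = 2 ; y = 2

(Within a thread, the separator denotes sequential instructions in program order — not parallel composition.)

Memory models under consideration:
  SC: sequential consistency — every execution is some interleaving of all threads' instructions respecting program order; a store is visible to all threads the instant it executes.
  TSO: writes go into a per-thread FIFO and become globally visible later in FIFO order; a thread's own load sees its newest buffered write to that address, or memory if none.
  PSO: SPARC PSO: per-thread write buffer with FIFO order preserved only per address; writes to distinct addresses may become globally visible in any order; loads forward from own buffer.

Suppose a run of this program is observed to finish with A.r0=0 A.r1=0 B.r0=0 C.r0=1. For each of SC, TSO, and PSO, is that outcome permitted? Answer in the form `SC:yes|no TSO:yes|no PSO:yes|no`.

SC:yes TSO:yes PSO:yes

outcome vector order: (A.r0,A.r1,B.r0,C.r0)
under SC → (0,0,0,0) (0,0,0,1) (0,0,2,0) (0,0,2,1) (0,2,0,0) (0,2,0,1) (0,2,2,0) (0,2,2,1) (2,2,0,0) (2,2,0,1) (2,2,2,0) (2,2,2,1)
under TSO → (0,0,0,0) (0,0,0,1) (0,0,2,0) (0,0,2,1) (0,2,0,0) (0,2,0,1) (0,2,2,0) (0,2,2,1) (2,2,0,0) (2,2,0,1) (2,2,2,0) (2,2,2,1)
under PSO → (0,0,0,0) (0,0,0,1) (0,0,2,0) (0,0,2,1) (0,2,0,0) (0,2,0,1) (0,2,2,0) (0,2,2,1) (2,2,0,0) (2,2,0,1) (2,2,2,0) (2,2,2,1)
target (0,0,0,1) ∈ {SC,TSO,PSO}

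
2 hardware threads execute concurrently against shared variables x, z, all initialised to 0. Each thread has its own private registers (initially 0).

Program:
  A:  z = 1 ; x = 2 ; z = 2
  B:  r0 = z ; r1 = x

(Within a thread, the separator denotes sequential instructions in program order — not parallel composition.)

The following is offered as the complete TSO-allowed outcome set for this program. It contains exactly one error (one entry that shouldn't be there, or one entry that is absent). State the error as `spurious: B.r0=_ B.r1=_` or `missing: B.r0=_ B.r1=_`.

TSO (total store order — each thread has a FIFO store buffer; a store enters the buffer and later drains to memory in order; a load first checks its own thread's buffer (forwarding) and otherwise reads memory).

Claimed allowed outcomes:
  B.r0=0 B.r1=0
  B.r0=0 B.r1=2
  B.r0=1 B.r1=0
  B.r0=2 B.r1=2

outcome vector order: (B.r0,B.r1)
TSO: 5 outcomes — {0/0, 0/2, 1/0, 1/2, 2/2}
TSO∖claimed = {1/2}

missing: B.r0=1 B.r1=2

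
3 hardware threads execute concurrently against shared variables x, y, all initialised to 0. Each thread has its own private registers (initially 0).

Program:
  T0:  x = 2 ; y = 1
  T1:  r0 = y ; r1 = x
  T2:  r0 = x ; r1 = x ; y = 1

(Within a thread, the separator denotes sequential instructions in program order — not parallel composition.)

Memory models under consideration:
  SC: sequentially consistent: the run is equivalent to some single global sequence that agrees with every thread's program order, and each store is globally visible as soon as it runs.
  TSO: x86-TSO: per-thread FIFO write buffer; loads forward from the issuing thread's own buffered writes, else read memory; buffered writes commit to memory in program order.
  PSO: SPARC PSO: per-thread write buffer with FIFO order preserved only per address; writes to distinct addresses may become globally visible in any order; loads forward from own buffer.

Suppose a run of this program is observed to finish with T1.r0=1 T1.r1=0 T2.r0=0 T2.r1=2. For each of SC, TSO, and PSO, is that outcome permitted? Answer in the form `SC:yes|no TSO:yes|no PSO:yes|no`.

SC:no TSO:no PSO:yes

outcome vector order: (T1.r0,T1.r1,T2.r0,T2.r1)
SC (10): <0 0 0 0>; <0 0 0 2>; <0 0 2 2>; <0 2 0 0>; <0 2 0 2>; <0 2 2 2>; <1 0 0 0>; <1 2 0 0>; <1 2 0 2>; <1 2 2 2>
TSO (10): <0 0 0 0>; <0 0 0 2>; <0 0 2 2>; <0 2 0 0>; <0 2 0 2>; <0 2 2 2>; <1 0 0 0>; <1 2 0 0>; <1 2 0 2>; <1 2 2 2>
PSO (12): <0 0 0 0>; <0 0 0 2>; <0 0 2 2>; <0 2 0 0>; <0 2 0 2>; <0 2 2 2>; <1 0 0 0>; <1 0 0 2>; <1 0 2 2>; <1 2 0 0>; <1 2 0 2>; <1 2 2 2>
target <1 0 0 2> ∈ {PSO}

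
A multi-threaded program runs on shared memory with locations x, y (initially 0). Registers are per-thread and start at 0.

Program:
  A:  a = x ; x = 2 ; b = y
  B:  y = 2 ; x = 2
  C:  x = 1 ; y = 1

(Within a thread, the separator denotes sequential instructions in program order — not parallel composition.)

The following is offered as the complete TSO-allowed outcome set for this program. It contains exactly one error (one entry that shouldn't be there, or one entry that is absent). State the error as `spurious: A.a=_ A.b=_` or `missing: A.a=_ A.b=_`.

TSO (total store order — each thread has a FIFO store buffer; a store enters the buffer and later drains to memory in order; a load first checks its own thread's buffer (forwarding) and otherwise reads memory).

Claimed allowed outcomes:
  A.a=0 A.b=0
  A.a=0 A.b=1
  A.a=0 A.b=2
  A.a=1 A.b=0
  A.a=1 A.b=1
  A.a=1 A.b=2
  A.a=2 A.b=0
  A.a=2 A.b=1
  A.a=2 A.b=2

spurious: A.a=2 A.b=0

outcome vector order: (A.a,A.b)
under TSO → <0 0>, <0 1>, <0 2>, <1 0>, <1 1>, <1 2>, <2 1>, <2 2>
claimed∖TSO = {<2 0>}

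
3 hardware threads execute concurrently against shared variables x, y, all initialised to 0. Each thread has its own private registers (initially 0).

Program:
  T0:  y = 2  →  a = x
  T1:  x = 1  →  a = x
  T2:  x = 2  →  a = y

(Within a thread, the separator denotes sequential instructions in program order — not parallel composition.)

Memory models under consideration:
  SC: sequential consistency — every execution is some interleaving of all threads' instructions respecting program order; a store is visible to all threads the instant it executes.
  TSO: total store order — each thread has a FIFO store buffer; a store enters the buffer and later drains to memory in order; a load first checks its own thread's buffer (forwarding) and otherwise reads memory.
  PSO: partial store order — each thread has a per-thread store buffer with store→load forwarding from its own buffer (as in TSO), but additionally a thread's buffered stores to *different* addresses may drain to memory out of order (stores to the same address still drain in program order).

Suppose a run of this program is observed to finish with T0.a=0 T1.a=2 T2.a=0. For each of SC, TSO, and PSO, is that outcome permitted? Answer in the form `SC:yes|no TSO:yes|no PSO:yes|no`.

SC:no TSO:yes PSO:yes

outcome vector order: (T0.a,T1.a,T2.a)
[SC] allowed = {0/1/2; 0/2/2; 1/1/0; 1/1/2; 1/2/2; 2/1/0; 2/1/2; 2/2/0; 2/2/2}
[TSO] allowed = {0/1/0; 0/1/2; 0/2/0; 0/2/2; 1/1/0; 1/1/2; 1/2/0; 1/2/2; 2/1/0; 2/1/2; 2/2/0; 2/2/2}
[PSO] allowed = {0/1/0; 0/1/2; 0/2/0; 0/2/2; 1/1/0; 1/1/2; 1/2/0; 1/2/2; 2/1/0; 2/1/2; 2/2/0; 2/2/2}
target 0/2/0 ∈ {TSO,PSO}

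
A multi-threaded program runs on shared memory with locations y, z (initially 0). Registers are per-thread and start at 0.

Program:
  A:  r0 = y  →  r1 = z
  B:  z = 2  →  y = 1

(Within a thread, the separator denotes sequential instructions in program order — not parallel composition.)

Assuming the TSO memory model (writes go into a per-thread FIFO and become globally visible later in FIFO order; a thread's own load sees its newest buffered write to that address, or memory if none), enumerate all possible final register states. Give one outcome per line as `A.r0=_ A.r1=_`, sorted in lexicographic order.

outcome vector order: (A.r0,A.r1)
|TSO outcomes| = 3

A.r0=0 A.r1=0
A.r0=0 A.r1=2
A.r0=1 A.r1=2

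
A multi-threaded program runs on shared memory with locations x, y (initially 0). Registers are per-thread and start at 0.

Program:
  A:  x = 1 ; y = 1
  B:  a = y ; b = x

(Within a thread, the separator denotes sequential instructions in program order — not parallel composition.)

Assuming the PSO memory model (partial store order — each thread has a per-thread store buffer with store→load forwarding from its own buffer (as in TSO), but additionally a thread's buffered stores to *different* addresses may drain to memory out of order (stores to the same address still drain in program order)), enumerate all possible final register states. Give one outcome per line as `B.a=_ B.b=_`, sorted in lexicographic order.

outcome vector order: (B.a,B.b)
|PSO outcomes| = 4

B.a=0 B.b=0
B.a=0 B.b=1
B.a=1 B.b=0
B.a=1 B.b=1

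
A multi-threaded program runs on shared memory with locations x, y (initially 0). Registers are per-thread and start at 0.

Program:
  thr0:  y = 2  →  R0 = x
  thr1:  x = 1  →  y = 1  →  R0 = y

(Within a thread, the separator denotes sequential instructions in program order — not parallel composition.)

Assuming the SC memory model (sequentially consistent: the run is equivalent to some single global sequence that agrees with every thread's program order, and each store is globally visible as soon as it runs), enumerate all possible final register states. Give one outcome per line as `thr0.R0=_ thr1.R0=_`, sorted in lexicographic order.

outcome vector order: (thr0.R0,thr1.R0)
|SC outcomes| = 3

thr0.R0=0 thr1.R0=1
thr0.R0=1 thr1.R0=1
thr0.R0=1 thr1.R0=2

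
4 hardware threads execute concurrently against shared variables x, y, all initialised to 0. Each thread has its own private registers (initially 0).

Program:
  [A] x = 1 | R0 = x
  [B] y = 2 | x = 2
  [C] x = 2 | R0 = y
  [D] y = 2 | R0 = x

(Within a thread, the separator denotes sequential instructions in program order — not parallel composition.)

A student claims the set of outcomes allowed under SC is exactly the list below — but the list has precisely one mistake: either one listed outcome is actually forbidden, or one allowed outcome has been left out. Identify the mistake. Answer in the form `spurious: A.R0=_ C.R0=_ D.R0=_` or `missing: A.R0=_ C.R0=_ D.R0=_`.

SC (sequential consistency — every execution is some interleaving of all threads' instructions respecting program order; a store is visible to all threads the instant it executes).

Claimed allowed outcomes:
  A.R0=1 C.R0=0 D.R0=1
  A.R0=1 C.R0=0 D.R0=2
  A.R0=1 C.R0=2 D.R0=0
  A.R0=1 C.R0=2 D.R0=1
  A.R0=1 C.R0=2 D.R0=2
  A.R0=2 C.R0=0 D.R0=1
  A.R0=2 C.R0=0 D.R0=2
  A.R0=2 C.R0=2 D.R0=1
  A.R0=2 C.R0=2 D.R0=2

outcome vector order: (A.R0,C.R0,D.R0)
SC (10): 101; 102; 120; 121; 122; 201; 202; 220; 221; 222
SC∖claimed = {220}

missing: A.R0=2 C.R0=2 D.R0=0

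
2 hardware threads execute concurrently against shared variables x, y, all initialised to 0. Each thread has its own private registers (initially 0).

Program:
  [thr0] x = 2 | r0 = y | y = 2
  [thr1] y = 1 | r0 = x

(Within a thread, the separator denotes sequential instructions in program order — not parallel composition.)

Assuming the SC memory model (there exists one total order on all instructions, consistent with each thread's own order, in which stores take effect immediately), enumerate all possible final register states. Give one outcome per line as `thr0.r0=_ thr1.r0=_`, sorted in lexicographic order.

outcome vector order: (thr0.r0,thr1.r0)
|SC outcomes| = 3

thr0.r0=0 thr1.r0=2
thr0.r0=1 thr1.r0=0
thr0.r0=1 thr1.r0=2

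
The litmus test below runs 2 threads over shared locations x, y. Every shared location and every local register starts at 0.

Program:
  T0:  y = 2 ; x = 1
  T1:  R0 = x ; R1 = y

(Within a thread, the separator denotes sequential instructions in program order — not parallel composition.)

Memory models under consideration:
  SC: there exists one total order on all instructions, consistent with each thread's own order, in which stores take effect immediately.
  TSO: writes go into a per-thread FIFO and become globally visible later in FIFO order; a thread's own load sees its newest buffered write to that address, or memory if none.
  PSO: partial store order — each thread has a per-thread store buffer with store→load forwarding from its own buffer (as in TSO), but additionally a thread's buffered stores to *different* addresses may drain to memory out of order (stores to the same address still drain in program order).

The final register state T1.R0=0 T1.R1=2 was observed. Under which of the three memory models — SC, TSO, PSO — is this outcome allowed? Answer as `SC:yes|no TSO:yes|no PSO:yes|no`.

SC:yes TSO:yes PSO:yes

outcome vector order: (T1.R0,T1.R1)
[SC] allowed = {<0 0>, <0 2>, <1 2>}
[TSO] allowed = {<0 0>, <0 2>, <1 2>}
[PSO] allowed = {<0 0>, <0 2>, <1 0>, <1 2>}
target <0 2> ∈ {SC,TSO,PSO}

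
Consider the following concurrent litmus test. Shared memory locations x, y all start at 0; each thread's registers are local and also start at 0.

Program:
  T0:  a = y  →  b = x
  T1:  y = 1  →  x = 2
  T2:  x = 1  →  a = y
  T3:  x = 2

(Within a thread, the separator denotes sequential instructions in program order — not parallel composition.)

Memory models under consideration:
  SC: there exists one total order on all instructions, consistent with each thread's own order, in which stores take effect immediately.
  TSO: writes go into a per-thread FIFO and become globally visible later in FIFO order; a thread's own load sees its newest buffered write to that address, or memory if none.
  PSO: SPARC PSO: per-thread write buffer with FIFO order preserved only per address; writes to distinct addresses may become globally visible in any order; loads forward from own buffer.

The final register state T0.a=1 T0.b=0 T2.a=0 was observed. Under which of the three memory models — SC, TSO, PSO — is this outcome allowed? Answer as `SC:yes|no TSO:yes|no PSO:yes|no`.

SC:no TSO:yes PSO:yes

outcome vector order: (T0.a,T0.b,T2.a)
SC: 11 outcomes — {<0 0 0>; <0 0 1>; <0 1 0>; <0 1 1>; <0 2 0>; <0 2 1>; <1 0 1>; <1 1 0>; <1 1 1>; <1 2 0>; <1 2 1>}
TSO: 12 outcomes — {<0 0 0>; <0 0 1>; <0 1 0>; <0 1 1>; <0 2 0>; <0 2 1>; <1 0 0>; <1 0 1>; <1 1 0>; <1 1 1>; <1 2 0>; <1 2 1>}
PSO: 12 outcomes — {<0 0 0>; <0 0 1>; <0 1 0>; <0 1 1>; <0 2 0>; <0 2 1>; <1 0 0>; <1 0 1>; <1 1 0>; <1 1 1>; <1 2 0>; <1 2 1>}
target <1 0 0> ∈ {TSO,PSO}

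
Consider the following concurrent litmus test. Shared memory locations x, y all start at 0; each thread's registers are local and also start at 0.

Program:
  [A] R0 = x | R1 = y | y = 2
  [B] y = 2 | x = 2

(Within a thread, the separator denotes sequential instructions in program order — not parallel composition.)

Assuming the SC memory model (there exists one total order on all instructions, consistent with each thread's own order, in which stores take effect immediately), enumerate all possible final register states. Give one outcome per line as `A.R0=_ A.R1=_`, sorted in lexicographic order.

outcome vector order: (A.R0,A.R1)
|SC outcomes| = 3

A.R0=0 A.R1=0
A.R0=0 A.R1=2
A.R0=2 A.R1=2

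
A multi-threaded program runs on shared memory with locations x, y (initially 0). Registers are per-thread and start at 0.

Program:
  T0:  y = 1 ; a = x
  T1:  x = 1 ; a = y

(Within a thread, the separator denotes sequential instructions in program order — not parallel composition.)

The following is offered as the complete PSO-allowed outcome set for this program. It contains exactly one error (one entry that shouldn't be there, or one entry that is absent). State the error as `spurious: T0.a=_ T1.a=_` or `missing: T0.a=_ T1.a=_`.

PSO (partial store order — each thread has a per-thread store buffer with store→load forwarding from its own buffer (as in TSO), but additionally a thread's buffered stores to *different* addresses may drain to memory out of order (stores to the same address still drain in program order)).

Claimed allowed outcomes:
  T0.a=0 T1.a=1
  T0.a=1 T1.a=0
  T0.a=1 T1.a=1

missing: T0.a=0 T1.a=0

outcome vector order: (T0.a,T1.a)
[PSO] allowed = {<0 0>, <0 1>, <1 0>, <1 1>}
PSO∖claimed = {<0 0>}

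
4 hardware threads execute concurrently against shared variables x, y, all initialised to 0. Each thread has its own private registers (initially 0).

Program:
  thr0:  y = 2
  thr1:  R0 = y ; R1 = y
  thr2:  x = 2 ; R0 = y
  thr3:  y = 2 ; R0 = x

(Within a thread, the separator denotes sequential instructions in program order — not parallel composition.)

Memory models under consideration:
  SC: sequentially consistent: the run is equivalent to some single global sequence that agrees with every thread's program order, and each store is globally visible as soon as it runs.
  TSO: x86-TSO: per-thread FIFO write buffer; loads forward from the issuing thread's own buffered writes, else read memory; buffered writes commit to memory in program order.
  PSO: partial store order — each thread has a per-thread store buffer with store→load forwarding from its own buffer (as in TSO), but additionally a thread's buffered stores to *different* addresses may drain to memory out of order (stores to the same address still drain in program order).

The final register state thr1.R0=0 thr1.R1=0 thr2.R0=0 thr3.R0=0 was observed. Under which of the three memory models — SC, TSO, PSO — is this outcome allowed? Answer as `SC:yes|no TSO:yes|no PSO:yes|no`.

SC:no TSO:yes PSO:yes

outcome vector order: (thr1.R0,thr1.R1,thr2.R0,thr3.R0)
[SC] allowed = {(0,0,0,2), (0,0,2,0), (0,0,2,2), (0,2,0,2), (0,2,2,0), (0,2,2,2), (2,2,0,2), (2,2,2,0), (2,2,2,2)}
[TSO] allowed = {(0,0,0,0), (0,0,0,2), (0,0,2,0), (0,0,2,2), (0,2,0,0), (0,2,0,2), (0,2,2,0), (0,2,2,2), (2,2,0,0), (2,2,0,2), (2,2,2,0), (2,2,2,2)}
[PSO] allowed = {(0,0,0,0), (0,0,0,2), (0,0,2,0), (0,0,2,2), (0,2,0,0), (0,2,0,2), (0,2,2,0), (0,2,2,2), (2,2,0,0), (2,2,0,2), (2,2,2,0), (2,2,2,2)}
target (0,0,0,0) ∈ {TSO,PSO}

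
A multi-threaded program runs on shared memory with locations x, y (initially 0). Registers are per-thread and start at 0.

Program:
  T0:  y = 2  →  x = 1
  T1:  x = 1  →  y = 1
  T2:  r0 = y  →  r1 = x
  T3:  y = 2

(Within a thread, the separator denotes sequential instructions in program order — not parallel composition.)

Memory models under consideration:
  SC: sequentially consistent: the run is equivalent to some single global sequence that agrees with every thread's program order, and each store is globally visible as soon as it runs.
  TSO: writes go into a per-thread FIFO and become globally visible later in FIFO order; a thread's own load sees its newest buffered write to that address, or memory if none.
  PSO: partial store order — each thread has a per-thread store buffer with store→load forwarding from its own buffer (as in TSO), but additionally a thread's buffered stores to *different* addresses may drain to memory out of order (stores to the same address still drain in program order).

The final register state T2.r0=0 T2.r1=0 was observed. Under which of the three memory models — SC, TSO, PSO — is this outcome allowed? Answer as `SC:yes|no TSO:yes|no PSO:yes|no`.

SC:yes TSO:yes PSO:yes

outcome vector order: (T2.r0,T2.r1)
under SC → (0,0); (0,1); (1,1); (2,0); (2,1)
under TSO → (0,0); (0,1); (1,1); (2,0); (2,1)
under PSO → (0,0); (0,1); (1,0); (1,1); (2,0); (2,1)
target (0,0) ∈ {SC,TSO,PSO}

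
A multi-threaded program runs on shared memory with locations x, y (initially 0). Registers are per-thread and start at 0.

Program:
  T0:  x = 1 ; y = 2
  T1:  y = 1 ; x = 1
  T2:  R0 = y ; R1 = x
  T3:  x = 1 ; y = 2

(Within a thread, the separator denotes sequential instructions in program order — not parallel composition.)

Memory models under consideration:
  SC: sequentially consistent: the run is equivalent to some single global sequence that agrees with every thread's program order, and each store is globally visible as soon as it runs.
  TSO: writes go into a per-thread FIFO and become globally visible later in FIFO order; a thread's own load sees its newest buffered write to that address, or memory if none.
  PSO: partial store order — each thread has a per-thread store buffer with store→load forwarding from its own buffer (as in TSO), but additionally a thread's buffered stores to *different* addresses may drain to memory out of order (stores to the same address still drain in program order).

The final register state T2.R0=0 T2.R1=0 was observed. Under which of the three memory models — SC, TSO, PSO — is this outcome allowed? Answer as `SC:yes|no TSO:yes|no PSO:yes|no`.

SC:yes TSO:yes PSO:yes

outcome vector order: (T2.R0,T2.R1)
SC (5): (0,0), (0,1), (1,0), (1,1), (2,1)
TSO (5): (0,0), (0,1), (1,0), (1,1), (2,1)
PSO (6): (0,0), (0,1), (1,0), (1,1), (2,0), (2,1)
target (0,0) ∈ {SC,TSO,PSO}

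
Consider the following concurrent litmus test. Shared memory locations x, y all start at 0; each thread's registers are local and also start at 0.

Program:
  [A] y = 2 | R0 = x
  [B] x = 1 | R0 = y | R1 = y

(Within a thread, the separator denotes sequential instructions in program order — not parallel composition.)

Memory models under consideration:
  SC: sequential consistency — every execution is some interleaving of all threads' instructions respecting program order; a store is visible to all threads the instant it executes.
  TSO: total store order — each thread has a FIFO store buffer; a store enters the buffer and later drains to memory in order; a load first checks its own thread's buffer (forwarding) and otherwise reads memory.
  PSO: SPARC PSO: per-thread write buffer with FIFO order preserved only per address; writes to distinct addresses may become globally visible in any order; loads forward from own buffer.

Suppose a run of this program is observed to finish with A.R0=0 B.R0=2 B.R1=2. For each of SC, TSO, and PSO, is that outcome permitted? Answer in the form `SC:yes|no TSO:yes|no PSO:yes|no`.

outcome vector order: (A.R0,B.R0,B.R1)
SC: 4 outcomes — {(0,2,2) (1,0,0) (1,0,2) (1,2,2)}
TSO: 6 outcomes — {(0,0,0) (0,0,2) (0,2,2) (1,0,0) (1,0,2) (1,2,2)}
PSO: 6 outcomes — {(0,0,0) (0,0,2) (0,2,2) (1,0,0) (1,0,2) (1,2,2)}
target (0,2,2) ∈ {SC,TSO,PSO}

SC:yes TSO:yes PSO:yes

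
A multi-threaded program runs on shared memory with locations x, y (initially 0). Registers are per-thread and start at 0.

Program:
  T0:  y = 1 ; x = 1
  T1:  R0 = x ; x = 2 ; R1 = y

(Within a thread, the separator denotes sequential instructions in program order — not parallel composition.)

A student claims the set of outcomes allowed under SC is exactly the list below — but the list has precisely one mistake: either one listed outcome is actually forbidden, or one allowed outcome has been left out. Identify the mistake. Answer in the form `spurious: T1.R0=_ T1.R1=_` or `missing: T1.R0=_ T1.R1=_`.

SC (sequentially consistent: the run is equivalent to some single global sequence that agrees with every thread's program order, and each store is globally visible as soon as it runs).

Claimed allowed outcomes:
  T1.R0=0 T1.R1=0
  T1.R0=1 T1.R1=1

missing: T1.R0=0 T1.R1=1

outcome vector order: (T1.R0,T1.R1)
[SC] allowed = {0/0 0/1 1/1}
SC∖claimed = {0/1}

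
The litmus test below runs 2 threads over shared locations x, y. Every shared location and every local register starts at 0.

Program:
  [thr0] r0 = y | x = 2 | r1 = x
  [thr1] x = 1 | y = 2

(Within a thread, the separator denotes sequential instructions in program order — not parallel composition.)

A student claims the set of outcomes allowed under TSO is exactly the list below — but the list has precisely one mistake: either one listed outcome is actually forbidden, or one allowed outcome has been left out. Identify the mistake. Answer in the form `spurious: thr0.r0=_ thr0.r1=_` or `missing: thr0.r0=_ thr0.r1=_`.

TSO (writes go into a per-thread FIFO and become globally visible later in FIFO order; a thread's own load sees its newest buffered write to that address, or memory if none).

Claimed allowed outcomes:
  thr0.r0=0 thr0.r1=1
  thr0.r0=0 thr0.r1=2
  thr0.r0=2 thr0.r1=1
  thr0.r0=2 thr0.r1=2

spurious: thr0.r0=2 thr0.r1=1

outcome vector order: (thr0.r0,thr0.r1)
TSO: 3 outcomes — {<0 1>, <0 2>, <2 2>}
claimed∖TSO = {<2 1>}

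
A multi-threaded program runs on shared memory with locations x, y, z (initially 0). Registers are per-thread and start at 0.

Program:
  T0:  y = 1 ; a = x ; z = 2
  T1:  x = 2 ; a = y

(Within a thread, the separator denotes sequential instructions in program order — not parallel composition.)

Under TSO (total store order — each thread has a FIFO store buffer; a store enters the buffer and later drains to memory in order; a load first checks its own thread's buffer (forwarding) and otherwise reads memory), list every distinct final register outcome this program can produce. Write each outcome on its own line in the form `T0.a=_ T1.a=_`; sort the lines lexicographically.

T0.a=0 T1.a=0
T0.a=0 T1.a=1
T0.a=2 T1.a=0
T0.a=2 T1.a=1

outcome vector order: (T0.a,T1.a)
|TSO outcomes| = 4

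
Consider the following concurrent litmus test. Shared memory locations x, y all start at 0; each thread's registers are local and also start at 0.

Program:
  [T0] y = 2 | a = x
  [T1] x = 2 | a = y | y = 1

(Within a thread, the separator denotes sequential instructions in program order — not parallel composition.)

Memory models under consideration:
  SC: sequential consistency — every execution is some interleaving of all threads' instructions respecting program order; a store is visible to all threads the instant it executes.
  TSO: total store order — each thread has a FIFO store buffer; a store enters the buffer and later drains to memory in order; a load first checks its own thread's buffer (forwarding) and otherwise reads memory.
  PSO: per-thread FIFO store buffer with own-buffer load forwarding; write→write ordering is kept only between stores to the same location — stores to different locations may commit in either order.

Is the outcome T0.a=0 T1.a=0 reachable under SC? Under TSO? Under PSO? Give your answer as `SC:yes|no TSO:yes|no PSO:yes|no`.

SC:no TSO:yes PSO:yes

outcome vector order: (T0.a,T1.a)
SC (3): 02 20 22
TSO (4): 00 02 20 22
PSO (4): 00 02 20 22
target 00 ∈ {TSO,PSO}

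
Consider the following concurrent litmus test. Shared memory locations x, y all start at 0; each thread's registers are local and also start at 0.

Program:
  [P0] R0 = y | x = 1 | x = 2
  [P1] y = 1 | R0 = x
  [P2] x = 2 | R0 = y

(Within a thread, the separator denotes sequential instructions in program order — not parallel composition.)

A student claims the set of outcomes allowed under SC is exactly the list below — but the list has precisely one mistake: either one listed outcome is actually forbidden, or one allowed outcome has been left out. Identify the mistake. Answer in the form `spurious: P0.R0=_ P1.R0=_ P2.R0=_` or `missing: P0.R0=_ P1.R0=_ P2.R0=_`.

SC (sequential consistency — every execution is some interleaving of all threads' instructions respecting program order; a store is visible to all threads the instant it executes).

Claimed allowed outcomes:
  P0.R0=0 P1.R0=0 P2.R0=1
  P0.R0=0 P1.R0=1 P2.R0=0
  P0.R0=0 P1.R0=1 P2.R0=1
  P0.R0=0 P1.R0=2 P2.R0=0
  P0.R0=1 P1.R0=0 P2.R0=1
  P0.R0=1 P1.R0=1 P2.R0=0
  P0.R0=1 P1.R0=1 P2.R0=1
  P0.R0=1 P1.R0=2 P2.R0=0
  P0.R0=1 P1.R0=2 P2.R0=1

missing: P0.R0=0 P1.R0=2 P2.R0=1

outcome vector order: (P0.R0,P1.R0,P2.R0)
under SC → 0/0/1, 0/1/0, 0/1/1, 0/2/0, 0/2/1, 1/0/1, 1/1/0, 1/1/1, 1/2/0, 1/2/1
SC∖claimed = {0/2/1}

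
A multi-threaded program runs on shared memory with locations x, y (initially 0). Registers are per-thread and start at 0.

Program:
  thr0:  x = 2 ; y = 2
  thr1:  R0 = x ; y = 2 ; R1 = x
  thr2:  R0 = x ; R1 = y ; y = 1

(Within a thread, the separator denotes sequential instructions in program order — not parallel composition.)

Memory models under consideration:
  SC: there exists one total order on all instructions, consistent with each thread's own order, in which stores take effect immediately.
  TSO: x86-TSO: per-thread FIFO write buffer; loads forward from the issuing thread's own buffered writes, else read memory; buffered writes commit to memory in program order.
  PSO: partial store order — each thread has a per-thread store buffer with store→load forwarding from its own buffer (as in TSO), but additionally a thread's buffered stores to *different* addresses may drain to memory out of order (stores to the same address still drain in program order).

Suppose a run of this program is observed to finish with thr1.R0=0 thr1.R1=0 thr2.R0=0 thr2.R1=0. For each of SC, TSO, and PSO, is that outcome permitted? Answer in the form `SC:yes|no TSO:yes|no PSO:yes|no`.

SC:yes TSO:yes PSO:yes

outcome vector order: (thr1.R0,thr1.R1,thr2.R0,thr2.R1)
SC (11): (0,0,0,0); (0,0,0,2); (0,0,2,2); (0,2,0,0); (0,2,0,2); (0,2,2,0); (0,2,2,2); (2,2,0,0); (2,2,0,2); (2,2,2,0); (2,2,2,2)
TSO (12): (0,0,0,0); (0,0,0,2); (0,0,2,0); (0,0,2,2); (0,2,0,0); (0,2,0,2); (0,2,2,0); (0,2,2,2); (2,2,0,0); (2,2,0,2); (2,2,2,0); (2,2,2,2)
PSO (12): (0,0,0,0); (0,0,0,2); (0,0,2,0); (0,0,2,2); (0,2,0,0); (0,2,0,2); (0,2,2,0); (0,2,2,2); (2,2,0,0); (2,2,0,2); (2,2,2,0); (2,2,2,2)
target (0,0,0,0) ∈ {SC,TSO,PSO}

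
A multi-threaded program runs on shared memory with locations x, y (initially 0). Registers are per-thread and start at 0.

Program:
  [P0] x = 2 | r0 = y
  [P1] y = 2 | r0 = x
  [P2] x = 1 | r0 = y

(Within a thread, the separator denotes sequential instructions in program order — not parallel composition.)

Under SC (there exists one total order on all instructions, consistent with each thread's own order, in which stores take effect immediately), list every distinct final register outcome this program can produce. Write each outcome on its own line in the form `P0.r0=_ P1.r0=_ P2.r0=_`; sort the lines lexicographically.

P0.r0=0 P1.r0=1 P2.r0=0
P0.r0=0 P1.r0=1 P2.r0=2
P0.r0=0 P1.r0=2 P2.r0=0
P0.r0=0 P1.r0=2 P2.r0=2
P0.r0=2 P1.r0=0 P2.r0=2
P0.r0=2 P1.r0=1 P2.r0=0
P0.r0=2 P1.r0=1 P2.r0=2
P0.r0=2 P1.r0=2 P2.r0=0
P0.r0=2 P1.r0=2 P2.r0=2

outcome vector order: (P0.r0,P1.r0,P2.r0)
|SC outcomes| = 9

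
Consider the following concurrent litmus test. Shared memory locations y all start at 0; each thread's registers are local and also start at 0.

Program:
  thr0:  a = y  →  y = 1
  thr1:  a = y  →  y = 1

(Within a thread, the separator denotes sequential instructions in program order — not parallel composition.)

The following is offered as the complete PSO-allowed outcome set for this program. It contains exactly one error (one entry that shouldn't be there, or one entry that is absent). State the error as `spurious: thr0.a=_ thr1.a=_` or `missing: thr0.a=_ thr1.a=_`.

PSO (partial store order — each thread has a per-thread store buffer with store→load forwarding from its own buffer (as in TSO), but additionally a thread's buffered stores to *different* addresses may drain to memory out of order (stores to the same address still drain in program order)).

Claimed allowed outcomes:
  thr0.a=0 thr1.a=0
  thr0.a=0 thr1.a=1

outcome vector order: (thr0.a,thr1.a)
PSO (3): 0/0 0/1 1/0
PSO∖claimed = {1/0}

missing: thr0.a=1 thr1.a=0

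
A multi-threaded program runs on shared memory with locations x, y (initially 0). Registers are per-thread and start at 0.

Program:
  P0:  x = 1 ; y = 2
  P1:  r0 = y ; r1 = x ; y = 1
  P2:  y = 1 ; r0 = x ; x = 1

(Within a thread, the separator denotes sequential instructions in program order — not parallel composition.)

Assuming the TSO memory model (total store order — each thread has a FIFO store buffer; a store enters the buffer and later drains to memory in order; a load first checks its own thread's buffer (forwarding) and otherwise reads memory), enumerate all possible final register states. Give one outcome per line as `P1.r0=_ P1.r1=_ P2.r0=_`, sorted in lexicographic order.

P1.r0=0 P1.r1=0 P2.r0=0
P1.r0=0 P1.r1=0 P2.r0=1
P1.r0=0 P1.r1=1 P2.r0=0
P1.r0=0 P1.r1=1 P2.r0=1
P1.r0=1 P1.r1=0 P2.r0=0
P1.r0=1 P1.r1=0 P2.r0=1
P1.r0=1 P1.r1=1 P2.r0=0
P1.r0=1 P1.r1=1 P2.r0=1
P1.r0=2 P1.r1=1 P2.r0=0
P1.r0=2 P1.r1=1 P2.r0=1

outcome vector order: (P1.r0,P1.r1,P2.r0)
|TSO outcomes| = 10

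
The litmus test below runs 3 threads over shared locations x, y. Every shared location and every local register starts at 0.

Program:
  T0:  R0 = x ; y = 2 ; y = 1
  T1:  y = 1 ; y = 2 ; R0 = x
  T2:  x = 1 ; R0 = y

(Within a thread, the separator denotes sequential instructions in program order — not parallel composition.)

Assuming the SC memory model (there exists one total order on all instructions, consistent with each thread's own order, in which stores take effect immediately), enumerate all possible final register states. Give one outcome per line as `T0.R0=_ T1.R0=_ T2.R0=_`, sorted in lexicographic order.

outcome vector order: (T0.R0,T1.R0,T2.R0)
|SC outcomes| = 10

T0.R0=0 T1.R0=0 T2.R0=1
T0.R0=0 T1.R0=0 T2.R0=2
T0.R0=0 T1.R0=1 T2.R0=0
T0.R0=0 T1.R0=1 T2.R0=1
T0.R0=0 T1.R0=1 T2.R0=2
T0.R0=1 T1.R0=0 T2.R0=1
T0.R0=1 T1.R0=0 T2.R0=2
T0.R0=1 T1.R0=1 T2.R0=0
T0.R0=1 T1.R0=1 T2.R0=1
T0.R0=1 T1.R0=1 T2.R0=2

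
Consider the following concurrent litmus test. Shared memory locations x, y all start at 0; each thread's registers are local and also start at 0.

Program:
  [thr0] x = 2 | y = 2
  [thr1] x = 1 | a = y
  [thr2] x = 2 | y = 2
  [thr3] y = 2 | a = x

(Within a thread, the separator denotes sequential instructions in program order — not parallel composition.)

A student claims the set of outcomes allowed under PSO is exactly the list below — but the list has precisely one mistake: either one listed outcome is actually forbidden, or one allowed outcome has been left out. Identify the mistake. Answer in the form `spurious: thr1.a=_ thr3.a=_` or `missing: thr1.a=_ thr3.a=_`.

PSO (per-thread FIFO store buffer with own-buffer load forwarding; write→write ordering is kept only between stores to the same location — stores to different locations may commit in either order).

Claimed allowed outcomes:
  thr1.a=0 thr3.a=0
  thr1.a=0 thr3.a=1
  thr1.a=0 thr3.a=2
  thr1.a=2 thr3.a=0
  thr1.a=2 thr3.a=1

outcome vector order: (thr1.a,thr3.a)
PSO: 6 outcomes — {(0,0) (0,1) (0,2) (2,0) (2,1) (2,2)}
PSO∖claimed = {(2,2)}

missing: thr1.a=2 thr3.a=2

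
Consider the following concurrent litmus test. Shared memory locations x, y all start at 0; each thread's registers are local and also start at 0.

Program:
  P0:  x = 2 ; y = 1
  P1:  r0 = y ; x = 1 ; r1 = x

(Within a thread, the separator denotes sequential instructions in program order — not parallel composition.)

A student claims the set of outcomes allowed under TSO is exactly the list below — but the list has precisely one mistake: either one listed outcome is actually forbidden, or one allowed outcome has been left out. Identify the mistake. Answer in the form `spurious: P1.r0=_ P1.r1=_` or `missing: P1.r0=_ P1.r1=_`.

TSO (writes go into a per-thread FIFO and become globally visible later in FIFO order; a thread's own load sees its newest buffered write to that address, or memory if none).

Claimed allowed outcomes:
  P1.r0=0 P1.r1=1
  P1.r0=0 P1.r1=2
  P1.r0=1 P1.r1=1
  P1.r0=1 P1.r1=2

outcome vector order: (P1.r0,P1.r1)
TSO: 3 outcomes — {01; 02; 11}
claimed∖TSO = {12}

spurious: P1.r0=1 P1.r1=2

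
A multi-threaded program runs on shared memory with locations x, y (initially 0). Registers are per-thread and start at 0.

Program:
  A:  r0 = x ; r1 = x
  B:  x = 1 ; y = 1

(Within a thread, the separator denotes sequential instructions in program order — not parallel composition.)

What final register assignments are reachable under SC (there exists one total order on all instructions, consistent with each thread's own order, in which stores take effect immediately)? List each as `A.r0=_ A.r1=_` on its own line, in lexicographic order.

A.r0=0 A.r1=0
A.r0=0 A.r1=1
A.r0=1 A.r1=1

outcome vector order: (A.r0,A.r1)
|SC outcomes| = 3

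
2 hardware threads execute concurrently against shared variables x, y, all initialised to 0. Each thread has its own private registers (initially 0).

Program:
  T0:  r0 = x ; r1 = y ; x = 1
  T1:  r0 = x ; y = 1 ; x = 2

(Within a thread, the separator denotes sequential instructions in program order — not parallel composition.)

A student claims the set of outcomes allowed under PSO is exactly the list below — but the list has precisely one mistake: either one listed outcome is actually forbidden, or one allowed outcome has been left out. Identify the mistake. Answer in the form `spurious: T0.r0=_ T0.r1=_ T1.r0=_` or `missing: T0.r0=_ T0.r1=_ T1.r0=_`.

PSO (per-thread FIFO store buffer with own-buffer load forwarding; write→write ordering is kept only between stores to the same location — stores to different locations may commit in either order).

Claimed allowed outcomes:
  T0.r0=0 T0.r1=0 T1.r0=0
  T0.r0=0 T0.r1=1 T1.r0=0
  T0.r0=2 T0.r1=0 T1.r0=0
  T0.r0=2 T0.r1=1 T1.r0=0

missing: T0.r0=0 T0.r1=0 T1.r0=1

outcome vector order: (T0.r0,T0.r1,T1.r0)
PSO (5): 0/0/0, 0/0/1, 0/1/0, 2/0/0, 2/1/0
PSO∖claimed = {0/0/1}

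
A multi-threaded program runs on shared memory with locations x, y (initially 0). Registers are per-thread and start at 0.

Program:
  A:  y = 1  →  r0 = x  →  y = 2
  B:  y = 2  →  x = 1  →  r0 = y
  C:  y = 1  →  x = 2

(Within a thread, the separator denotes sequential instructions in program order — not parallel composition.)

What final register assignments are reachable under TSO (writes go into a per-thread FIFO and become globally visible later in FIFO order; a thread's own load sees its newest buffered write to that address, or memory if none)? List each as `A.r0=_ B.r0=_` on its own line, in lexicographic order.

A.r0=0 B.r0=1
A.r0=0 B.r0=2
A.r0=1 B.r0=1
A.r0=1 B.r0=2
A.r0=2 B.r0=1
A.r0=2 B.r0=2

outcome vector order: (A.r0,B.r0)
|TSO outcomes| = 6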